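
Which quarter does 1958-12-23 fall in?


Month: December (month 12)
Q1: Jan-Mar, Q2: Apr-Jun, Q3: Jul-Sep, Q4: Oct-Dec

Q4


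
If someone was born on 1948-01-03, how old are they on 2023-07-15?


Birth: 1948-01-03
Reference: 2023-07-15
Year difference: 2023 - 1948 = 75

75 years old


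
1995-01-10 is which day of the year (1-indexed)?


Date: January 10, 1995
No months before January
Plus 10 days in January

Day of year: 10


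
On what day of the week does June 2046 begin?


Target: June 1, 2046
Anchor: Jan 1, 2046. With p = 2046 - 1 = 2045: (p + p//4 - p//100 + p//400) mod 7 = (2045 + 511 - 20 + 5) mod 7 = 2541 mod 7 = 0 -> Monday (Mon=0 ... Sun=6)
Days before June (Jan-May): 151 days
Weekday index = (0 + 151) mod 7 = 4

Friday


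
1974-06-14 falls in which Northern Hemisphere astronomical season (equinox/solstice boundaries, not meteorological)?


Date: June 14
Astronomical Spring (approx.; exact equinox/solstice day varies by year): March 20 to June 20
June 14 falls within the Spring window

Spring


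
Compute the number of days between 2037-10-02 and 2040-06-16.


From 2037-10-02 to 2040-06-16
2037-10-02: days before October = 31 + 28 + 31 + 30 + 31 + 30 + 31 + 31 + 30 = 273 (2037 is not a leap year); day of year = 273 + 2 = 275
2040-06-16: days before June = 31 + 29 + 31 + 30 + 31 = 152 (2040 is a leap year); day of year = 152 + 16 = 168
Rest of 2037: 365 - 275 = 90
Full years 2038 (365), 2039 (365): 730
Total = 90 + 730 + 168 = 988

988 days


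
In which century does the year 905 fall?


Century = (year - 1) // 100 + 1
= (905 - 1) // 100 + 1
= 904 // 100 + 1
= 9 + 1

10th century


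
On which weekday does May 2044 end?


May 2044 has 31 days
Anchor: Jan 1, 2044. With p = 2044 - 1 = 2043: (p + p//4 - p//100 + p//400) mod 7 = (2043 + 510 - 20 + 5) mod 7 = 2538 mod 7 = 4 -> Friday (Mon=0 ... Sun=6)
Days before May (Jan-Apr): 121; May 1 index = (4 + 121) mod 7 = 6 -> Sunday
Last day offset: 31 - 1 = 30 days
Weekday index = (6 + 30) mod 7 = 1

Tuesday, May 31


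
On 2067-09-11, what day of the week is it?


Date: September 11, 2067
Anchor: Jan 1, 2067. With p = 2067 - 1 = 2066: (p + p//4 - p//100 + p//400) mod 7 = (2066 + 516 - 20 + 5) mod 7 = 2567 mod 7 = 5 -> Saturday (Mon=0 ... Sun=6)
Days before September (Jan-Aug): 243; offset = 243 + 11 - 1 = 253
Weekday index = (5 + 253) mod 7 = 6

Day of the week: Sunday


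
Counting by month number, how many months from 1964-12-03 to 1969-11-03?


From December 1964 to November 1969
5 years * 12 = 60 months, minus 1 month = 59

59 months


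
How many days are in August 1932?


August 1932

31 days


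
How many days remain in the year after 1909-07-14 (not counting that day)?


Day of year: 195 of 365
Remaining = 365 - 195

170 days


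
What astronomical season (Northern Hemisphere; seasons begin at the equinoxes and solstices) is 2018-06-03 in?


Date: June 3
Astronomical Spring (approx.; exact equinox/solstice day varies by year): March 20 to June 20
June 3 falls within the Spring window

Spring


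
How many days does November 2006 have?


November 2006

30 days


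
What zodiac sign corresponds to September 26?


Date: September 26
Conventional tropical zodiac dates: Libra from September 23 onward; Scorpio starts October 23
September 26 falls within the Libra range

Libra


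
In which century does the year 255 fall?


Century = (year - 1) // 100 + 1
= (255 - 1) // 100 + 1
= 254 // 100 + 1
= 2 + 1

3rd century


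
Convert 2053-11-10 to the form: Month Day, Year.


ISO 2053-11-10 parses as year=2053, month=11, day=10
Month 11 -> November

November 10, 2053


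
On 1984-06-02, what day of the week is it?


Date: June 2, 1984
Anchor: Jan 1, 1984. With p = 1984 - 1 = 1983: (p + p//4 - p//100 + p//400) mod 7 = (1983 + 495 - 19 + 4) mod 7 = 2463 mod 7 = 6 -> Sunday (Mon=0 ... Sun=6)
Days before June (Jan-May): 152; offset = 152 + 2 - 1 = 153
Weekday index = (6 + 153) mod 7 = 5

Day of the week: Saturday


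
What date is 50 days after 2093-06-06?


Start: 2093-06-06, add 50 days
June 2093 has 30 days: 30 - 6 = 24 days to June 30 -> 26 left
July 2093: 26 <= 31 -> lands on July 26

Result: 2093-07-26


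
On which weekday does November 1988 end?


November 1988 has 30 days
Anchor: Jan 1, 1988. With p = 1988 - 1 = 1987: (p + p//4 - p//100 + p//400) mod 7 = (1987 + 496 - 19 + 4) mod 7 = 2468 mod 7 = 4 -> Friday (Mon=0 ... Sun=6)
Days before November (Jan-Oct): 305; November 1 index = (4 + 305) mod 7 = 1 -> Tuesday
Last day offset: 30 - 1 = 29 days
Weekday index = (1 + 29) mod 7 = 2

Wednesday, November 30


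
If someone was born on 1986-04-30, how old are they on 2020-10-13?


Birth: 1986-04-30
Reference: 2020-10-13
Year difference: 2020 - 1986 = 34

34 years old


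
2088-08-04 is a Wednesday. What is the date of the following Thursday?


Current: Wednesday
Target: Thursday
Days ahead: 1

Next Thursday: 2088-08-05


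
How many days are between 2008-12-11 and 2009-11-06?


From 2008-12-11 to 2009-11-06
2008-12-11: days before December = 31 + 29 + 31 + 30 + 31 + 30 + 31 + 31 + 30 + 31 + 30 = 335 (2008 is a leap year); day of year = 335 + 11 = 346
2009-11-06: days before November = 31 + 28 + 31 + 30 + 31 + 30 + 31 + 31 + 30 + 31 = 304 (2009 is not a leap year); day of year = 304 + 6 = 310
Rest of 2008: 366 - 346 = 20
Total = 20 + 310 = 330

330 days


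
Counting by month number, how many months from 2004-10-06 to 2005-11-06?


From October 2004 to November 2005
1 year * 12 = 12 months, plus 1 month = 13

13 months


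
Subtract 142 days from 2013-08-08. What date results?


Start: 2013-08-08, subtract 142 days
Back 8 days from August 8 reaches July 31, 2013 -> 134 left
July 2013 has 31 days -> back to June 30, 2013 -> 103 left
June 2013 has 30 days -> back to May 31, 2013 -> 73 left
May 2013 has 31 days -> back to April 30, 2013 -> 42 left
April 2013 has 30 days -> back to March 31, 2013 -> 12 left
March 2013: 31 - 12 = 19 -> lands on March 19

Result: 2013-03-19


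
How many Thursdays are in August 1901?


August 1901 has 31 days
Anchor: Jan 1, 1901. With p = 1901 - 1 = 1900: (p + p//4 - p//100 + p//400) mod 7 = (1900 + 475 - 19 + 4) mod 7 = 2360 mod 7 = 1 -> Tuesday (Mon=0 ... Sun=6)
Days before August (Jan-Jul): 212; August 1 index = (1 + 212) mod 7 = 3 -> Thursday
First Thursday is August 1
Thursdays: 1, 8, 15, 22, 29

5 Thursdays


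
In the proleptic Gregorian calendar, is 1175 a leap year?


Gregorian leap year rule: divisible by 4, but not by 100, unless also by 400.
1175 is not divisible by 4 -> not a leap year

No


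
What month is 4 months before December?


December is month 12
12 - 4 = 8

August


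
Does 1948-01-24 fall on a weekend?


Anchor: Jan 1, 1948. With p = 1948 - 1 = 1947: (p + p//4 - p//100 + p//400) mod 7 = (1947 + 486 - 19 + 4) mod 7 = 2418 mod 7 = 3 -> Thursday (Mon=0 ... Sun=6)
Day of year: 24; offset = 23
Weekday index = (3 + 23) mod 7 = 5 -> Saturday
Weekend days: Saturday, Sunday

Yes


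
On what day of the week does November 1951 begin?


Target: November 1, 1951
Anchor: Jan 1, 1951. With p = 1951 - 1 = 1950: (p + p//4 - p//100 + p//400) mod 7 = (1950 + 487 - 19 + 4) mod 7 = 2422 mod 7 = 0 -> Monday (Mon=0 ... Sun=6)
Days before November (Jan-Oct): 304 days
Weekday index = (0 + 304) mod 7 = 3

Thursday


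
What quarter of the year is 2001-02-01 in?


Month: February (month 2)
Q1: Jan-Mar, Q2: Apr-Jun, Q3: Jul-Sep, Q4: Oct-Dec

Q1


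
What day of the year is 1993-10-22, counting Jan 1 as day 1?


Date: October 22, 1993
Days in months 1 through 9: 273
Plus 22 days in October

Day of year: 295


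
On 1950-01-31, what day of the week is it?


Date: January 31, 1950
Anchor: Jan 1, 1950. With p = 1950 - 1 = 1949: (p + p//4 - p//100 + p//400) mod 7 = (1949 + 487 - 19 + 4) mod 7 = 2421 mod 7 = 6 -> Sunday (Mon=0 ... Sun=6)
Days into year = 31 - 1 = 30
Weekday index = (6 + 30) mod 7 = 1

Day of the week: Tuesday


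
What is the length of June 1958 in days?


June 1958

30 days


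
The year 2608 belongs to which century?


Century = (year - 1) // 100 + 1
= (2608 - 1) // 100 + 1
= 2607 // 100 + 1
= 26 + 1

27th century


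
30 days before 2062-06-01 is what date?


Start: 2062-06-01, subtract 30 days
Back 1 day from June 1 reaches May 31, 2062 -> 29 left
May 2062: 31 - 29 = 2 -> lands on May 2

Result: 2062-05-02


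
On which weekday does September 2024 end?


September 2024 has 30 days
Anchor: Jan 1, 2024. With p = 2024 - 1 = 2023: (p + p//4 - p//100 + p//400) mod 7 = (2023 + 505 - 20 + 5) mod 7 = 2513 mod 7 = 0 -> Monday (Mon=0 ... Sun=6)
Days before September (Jan-Aug): 244; September 1 index = (0 + 244) mod 7 = 6 -> Sunday
Last day offset: 30 - 1 = 29 days
Weekday index = (6 + 29) mod 7 = 0

Monday, September 30


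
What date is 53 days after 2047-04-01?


Start: 2047-04-01, add 53 days
April 2047 has 30 days: 30 - 1 = 29 days to April 30 -> 24 left
May 2047: 24 <= 31 -> lands on May 24

Result: 2047-05-24


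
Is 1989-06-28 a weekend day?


Anchor: Jan 1, 1989. With p = 1989 - 1 = 1988: (p + p//4 - p//100 + p//400) mod 7 = (1988 + 497 - 19 + 4) mod 7 = 2470 mod 7 = 6 -> Sunday (Mon=0 ... Sun=6)
Day of year: 179; offset = 178
Weekday index = (6 + 178) mod 7 = 2 -> Wednesday
Weekend days: Saturday, Sunday

No


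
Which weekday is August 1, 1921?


Target: August 1, 1921
Anchor: Jan 1, 1921. With p = 1921 - 1 = 1920: (p + p//4 - p//100 + p//400) mod 7 = (1920 + 480 - 19 + 4) mod 7 = 2385 mod 7 = 5 -> Saturday (Mon=0 ... Sun=6)
Days before August (Jan-Jul): 212 days
Weekday index = (5 + 212) mod 7 = 0

Monday


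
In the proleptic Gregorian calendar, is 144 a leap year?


Gregorian leap year rule: divisible by 4, but not by 100, unless also by 400.
144 is divisible by 4 but not 100 -> leap year

Yes


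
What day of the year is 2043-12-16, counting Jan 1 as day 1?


Date: December 16, 2043
Days in months 1 through 11: 334
Plus 16 days in December

Day of year: 350


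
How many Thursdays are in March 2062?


March 2062 has 31 days
Anchor: Jan 1, 2062. With p = 2062 - 1 = 2061: (p + p//4 - p//100 + p//400) mod 7 = (2061 + 515 - 20 + 5) mod 7 = 2561 mod 7 = 6 -> Sunday (Mon=0 ... Sun=6)
Days before March (Jan-Feb): 59; March 1 index = (6 + 59) mod 7 = 2 -> Wednesday
First Thursday is March 2
Thursdays: 2, 9, 16, 23, 30

5 Thursdays


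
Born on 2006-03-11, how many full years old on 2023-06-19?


Birth: 2006-03-11
Reference: 2023-06-19
Year difference: 2023 - 2006 = 17

17 years old


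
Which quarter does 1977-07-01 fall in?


Month: July (month 7)
Q1: Jan-Mar, Q2: Apr-Jun, Q3: Jul-Sep, Q4: Oct-Dec

Q3


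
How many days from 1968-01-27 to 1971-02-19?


From 1968-01-27 to 1971-02-19
1968-01-27: day of year = 27
1971-02-19: days before February = 31; day of year = 31 + 19 = 50
Rest of 1968: 366 - 27 = 339
Full years 1969 (365), 1970 (365): 730
Total = 339 + 730 + 50 = 1119

1119 days


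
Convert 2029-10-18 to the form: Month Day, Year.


ISO 2029-10-18 parses as year=2029, month=10, day=18
Month 10 -> October

October 18, 2029


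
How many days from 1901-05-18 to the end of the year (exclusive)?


Day of year: 138 of 365
Remaining = 365 - 138

227 days


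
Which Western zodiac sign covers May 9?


Date: May 9
Conventional tropical zodiac dates: Taurus from April 20 onward; Gemini starts May 21
May 9 falls within the Taurus range

Taurus


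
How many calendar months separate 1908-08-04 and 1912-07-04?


From August 1908 to July 1912
4 years * 12 = 48 months, minus 1 month = 47

47 months


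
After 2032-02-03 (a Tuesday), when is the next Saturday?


Current: Tuesday
Target: Saturday
Days ahead: 4

Next Saturday: 2032-02-07


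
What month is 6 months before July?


July is month 7
7 - 6 = 1

January


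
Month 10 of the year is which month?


Month 10 of 12

October


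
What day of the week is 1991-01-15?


Date: January 15, 1991
Anchor: Jan 1, 1991. With p = 1991 - 1 = 1990: (p + p//4 - p//100 + p//400) mod 7 = (1990 + 497 - 19 + 4) mod 7 = 2472 mod 7 = 1 -> Tuesday (Mon=0 ... Sun=6)
Days into year = 15 - 1 = 14
Weekday index = (1 + 14) mod 7 = 1

Day of the week: Tuesday


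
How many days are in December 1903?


December 1903

31 days


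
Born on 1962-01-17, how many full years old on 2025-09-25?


Birth: 1962-01-17
Reference: 2025-09-25
Year difference: 2025 - 1962 = 63

63 years old


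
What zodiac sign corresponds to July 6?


Date: July 6
Conventional tropical zodiac dates: Cancer from June 21 onward; Leo starts July 23
July 6 falls within the Cancer range

Cancer


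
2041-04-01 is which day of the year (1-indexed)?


Date: April 1, 2041
Days in months 1 through 3: 90
Plus 1 days in April

Day of year: 91


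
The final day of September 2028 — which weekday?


September 2028 has 30 days
Anchor: Jan 1, 2028. With p = 2028 - 1 = 2027: (p + p//4 - p//100 + p//400) mod 7 = (2027 + 506 - 20 + 5) mod 7 = 2518 mod 7 = 5 -> Saturday (Mon=0 ... Sun=6)
Days before September (Jan-Aug): 244; September 1 index = (5 + 244) mod 7 = 4 -> Friday
Last day offset: 30 - 1 = 29 days
Weekday index = (4 + 29) mod 7 = 5

Saturday, September 30


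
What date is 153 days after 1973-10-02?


Start: 1973-10-02, add 153 days
October 1973 has 31 days: 31 - 2 = 29 days to October 31 -> 124 left
November 1973 has 30 days -> 94 left
December 1973 has 31 days -> 63 left
January 1974 has 31 days -> 32 left
February 1974 has 28 days -> 4 left
March 1974: 4 <= 31 -> lands on March 4

Result: 1974-03-04


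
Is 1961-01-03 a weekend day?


Anchor: Jan 1, 1961. With p = 1961 - 1 = 1960: (p + p//4 - p//100 + p//400) mod 7 = (1960 + 490 - 19 + 4) mod 7 = 2435 mod 7 = 6 -> Sunday (Mon=0 ... Sun=6)
Day of year: 3; offset = 2
Weekday index = (6 + 2) mod 7 = 1 -> Tuesday
Weekend days: Saturday, Sunday

No


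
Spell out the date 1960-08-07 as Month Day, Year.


ISO 1960-08-07 parses as year=1960, month=08, day=07
Month 8 -> August

August 7, 1960


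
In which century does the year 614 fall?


Century = (year - 1) // 100 + 1
= (614 - 1) // 100 + 1
= 613 // 100 + 1
= 6 + 1

7th century


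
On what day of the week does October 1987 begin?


Target: October 1, 1987
Anchor: Jan 1, 1987. With p = 1987 - 1 = 1986: (p + p//4 - p//100 + p//400) mod 7 = (1986 + 496 - 19 + 4) mod 7 = 2467 mod 7 = 3 -> Thursday (Mon=0 ... Sun=6)
Days before October (Jan-Sep): 273 days
Weekday index = (3 + 273) mod 7 = 3

Thursday


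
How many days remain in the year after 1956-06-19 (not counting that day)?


Day of year: 171 of 366
Remaining = 366 - 171

195 days


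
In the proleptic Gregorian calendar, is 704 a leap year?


Gregorian leap year rule: divisible by 4, but not by 100, unless also by 400.
704 is divisible by 4 but not 100 -> leap year

Yes


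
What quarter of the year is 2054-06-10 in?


Month: June (month 6)
Q1: Jan-Mar, Q2: Apr-Jun, Q3: Jul-Sep, Q4: Oct-Dec

Q2


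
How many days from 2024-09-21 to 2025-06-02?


From 2024-09-21 to 2025-06-02
2024-09-21: days before September = 31 + 29 + 31 + 30 + 31 + 30 + 31 + 31 = 244 (2024 is a leap year); day of year = 244 + 21 = 265
2025-06-02: days before June = 31 + 28 + 31 + 30 + 31 = 151 (2025 is not a leap year); day of year = 151 + 2 = 153
Rest of 2024: 366 - 265 = 101
Total = 101 + 153 = 254

254 days


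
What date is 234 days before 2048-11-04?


Start: 2048-11-04, subtract 234 days
Back 4 days from November 4 reaches October 31, 2048 -> 230 left
October 2048 has 31 days -> back to September 30, 2048 -> 199 left
September 2048 has 30 days -> back to August 31, 2048 -> 169 left
August 2048 has 31 days -> back to July 31, 2048 -> 138 left
July 2048 has 31 days -> back to June 30, 2048 -> 107 left
June 2048 has 30 days -> back to May 31, 2048 -> 77 left
May 2048 has 31 days -> back to April 30, 2048 -> 46 left
April 2048 has 30 days -> back to March 31, 2048 -> 16 left
March 2048: 31 - 16 = 15 -> lands on March 15

Result: 2048-03-15


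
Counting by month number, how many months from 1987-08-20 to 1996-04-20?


From August 1987 to April 1996
9 years * 12 = 108 months, minus 4 months = 104

104 months


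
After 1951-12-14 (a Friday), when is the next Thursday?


Current: Friday
Target: Thursday
Days ahead: 6

Next Thursday: 1951-12-20


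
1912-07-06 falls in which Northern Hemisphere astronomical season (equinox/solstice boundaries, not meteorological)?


Date: July 6
Astronomical Summer (approx.; exact equinox/solstice day varies by year): June 21 to September 21
July 6 falls within the Summer window

Summer


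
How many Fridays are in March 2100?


March 2100 has 31 days
Anchor: Jan 1, 2100. With p = 2100 - 1 = 2099: (p + p//4 - p//100 + p//400) mod 7 = (2099 + 524 - 20 + 5) mod 7 = 2608 mod 7 = 4 -> Friday (Mon=0 ... Sun=6)
Days before March (Jan-Feb): 59; March 1 index = (4 + 59) mod 7 = 0 -> Monday
First Friday is March 5
Fridays: 5, 12, 19, 26

4 Fridays


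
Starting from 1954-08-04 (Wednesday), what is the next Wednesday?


Current: Wednesday
Target: Wednesday
Days ahead: 7

Next Wednesday: 1954-08-11


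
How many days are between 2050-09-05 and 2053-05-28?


From 2050-09-05 to 2053-05-28
2050-09-05: days before September = 31 + 28 + 31 + 30 + 31 + 30 + 31 + 31 = 243 (2050 is not a leap year); day of year = 243 + 5 = 248
2053-05-28: days before May = 31 + 28 + 31 + 30 = 120 (2053 is not a leap year); day of year = 120 + 28 = 148
Rest of 2050: 365 - 248 = 117
Full years 2051 (365), 2052 (366): 731
Total = 117 + 731 + 148 = 996

996 days


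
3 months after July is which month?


July is month 7
7 + 3 = 10

October


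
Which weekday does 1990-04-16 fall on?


Date: April 16, 1990
Anchor: Jan 1, 1990. With p = 1990 - 1 = 1989: (p + p//4 - p//100 + p//400) mod 7 = (1989 + 497 - 19 + 4) mod 7 = 2471 mod 7 = 0 -> Monday (Mon=0 ... Sun=6)
Days before April (Jan-Mar): 90; offset = 90 + 16 - 1 = 105
Weekday index = (0 + 105) mod 7 = 0

Day of the week: Monday


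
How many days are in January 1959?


January 1959

31 days


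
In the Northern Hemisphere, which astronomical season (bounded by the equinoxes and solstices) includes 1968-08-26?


Date: August 26
Astronomical Summer (approx.; exact equinox/solstice day varies by year): June 21 to September 21
August 26 falls within the Summer window

Summer


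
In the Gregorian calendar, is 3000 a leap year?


Gregorian leap year rule: divisible by 4, but not by 100, unless also by 400.
3000 is divisible by 100 but not 400 -> not a leap year

No


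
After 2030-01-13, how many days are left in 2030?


Day of year: 13 of 365
Remaining = 365 - 13

352 days


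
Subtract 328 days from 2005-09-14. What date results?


Start: 2005-09-14, subtract 328 days
Back 14 days from September 14 reaches August 31, 2005 -> 314 left
August 2005 has 31 days -> back to July 31, 2005 -> 283 left
July 2005 has 31 days -> back to June 30, 2005 -> 252 left
June 2005 has 30 days -> back to May 31, 2005 -> 222 left
May 2005 has 31 days -> back to April 30, 2005 -> 191 left
April 2005 has 30 days -> back to March 31, 2005 -> 161 left
March 2005 has 31 days -> back to February 28, 2005 -> 130 left
February 2005 has 28 days -> back to January 31, 2005 -> 102 left
January 2005 has 31 days -> back to December 31, 2004 -> 71 left
December 2004 has 31 days -> back to November 30, 2004 -> 40 left
November 2004 has 30 days -> back to October 31, 2004 -> 10 left
October 2004: 31 - 10 = 21 -> lands on October 21

Result: 2004-10-21


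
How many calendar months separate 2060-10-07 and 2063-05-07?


From October 2060 to May 2063
3 years * 12 = 36 months, minus 5 months = 31

31 months


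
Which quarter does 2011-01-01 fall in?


Month: January (month 1)
Q1: Jan-Mar, Q2: Apr-Jun, Q3: Jul-Sep, Q4: Oct-Dec

Q1


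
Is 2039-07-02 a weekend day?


Anchor: Jan 1, 2039. With p = 2039 - 1 = 2038: (p + p//4 - p//100 + p//400) mod 7 = (2038 + 509 - 20 + 5) mod 7 = 2532 mod 7 = 5 -> Saturday (Mon=0 ... Sun=6)
Day of year: 183; offset = 182
Weekday index = (5 + 182) mod 7 = 5 -> Saturday
Weekend days: Saturday, Sunday

Yes


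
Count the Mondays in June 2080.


June 2080 has 30 days
Anchor: Jan 1, 2080. With p = 2080 - 1 = 2079: (p + p//4 - p//100 + p//400) mod 7 = (2079 + 519 - 20 + 5) mod 7 = 2583 mod 7 = 0 -> Monday (Mon=0 ... Sun=6)
Days before June (Jan-May): 152; June 1 index = (0 + 152) mod 7 = 5 -> Saturday
First Monday is June 3
Mondays: 3, 10, 17, 24

4 Mondays


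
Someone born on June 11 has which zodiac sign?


Date: June 11
Conventional tropical zodiac dates: Gemini from May 21 onward; Cancer starts June 21
June 11 falls within the Gemini range

Gemini


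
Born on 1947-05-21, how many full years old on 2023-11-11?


Birth: 1947-05-21
Reference: 2023-11-11
Year difference: 2023 - 1947 = 76

76 years old


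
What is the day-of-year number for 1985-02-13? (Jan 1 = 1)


Date: February 13, 1985
Days in months 1 through 1: 31
Plus 13 days in February

Day of year: 44


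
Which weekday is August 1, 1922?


Target: August 1, 1922
Anchor: Jan 1, 1922. With p = 1922 - 1 = 1921: (p + p//4 - p//100 + p//400) mod 7 = (1921 + 480 - 19 + 4) mod 7 = 2386 mod 7 = 6 -> Sunday (Mon=0 ... Sun=6)
Days before August (Jan-Jul): 212 days
Weekday index = (6 + 212) mod 7 = 1

Tuesday


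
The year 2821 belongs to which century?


Century = (year - 1) // 100 + 1
= (2821 - 1) // 100 + 1
= 2820 // 100 + 1
= 28 + 1

29th century


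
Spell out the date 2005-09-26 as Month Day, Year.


ISO 2005-09-26 parses as year=2005, month=09, day=26
Month 9 -> September

September 26, 2005


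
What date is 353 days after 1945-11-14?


Start: 1945-11-14, add 353 days
November 1945 has 30 days: 30 - 14 = 16 days to November 30 -> 337 left
December 1945 has 31 days -> 306 left
January 1946 has 31 days -> 275 left
February 1946 has 28 days -> 247 left
March 1946 has 31 days -> 216 left
April 1946 has 30 days -> 186 left
May 1946 has 31 days -> 155 left
June 1946 has 30 days -> 125 left
July 1946 has 31 days -> 94 left
August 1946 has 31 days -> 63 left
September 1946 has 30 days -> 33 left
October 1946 has 31 days -> 2 left
November 1946: 2 <= 30 -> lands on November 2

Result: 1946-11-02


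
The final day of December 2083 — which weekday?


December 2083 has 31 days
Anchor: Jan 1, 2083. With p = 2083 - 1 = 2082: (p + p//4 - p//100 + p//400) mod 7 = (2082 + 520 - 20 + 5) mod 7 = 2587 mod 7 = 4 -> Friday (Mon=0 ... Sun=6)
Days before December (Jan-Nov): 334; December 1 index = (4 + 334) mod 7 = 2 -> Wednesday
Last day offset: 31 - 1 = 30 days
Weekday index = (2 + 30) mod 7 = 4

Friday, December 31


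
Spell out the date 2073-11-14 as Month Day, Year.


ISO 2073-11-14 parses as year=2073, month=11, day=14
Month 11 -> November

November 14, 2073


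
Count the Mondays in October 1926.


October 1926 has 31 days
Anchor: Jan 1, 1926. With p = 1926 - 1 = 1925: (p + p//4 - p//100 + p//400) mod 7 = (1925 + 481 - 19 + 4) mod 7 = 2391 mod 7 = 4 -> Friday (Mon=0 ... Sun=6)
Days before October (Jan-Sep): 273; October 1 index = (4 + 273) mod 7 = 4 -> Friday
First Monday is October 4
Mondays: 4, 11, 18, 25

4 Mondays


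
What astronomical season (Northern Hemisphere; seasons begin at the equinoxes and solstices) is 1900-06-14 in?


Date: June 14
Astronomical Spring (approx.; exact equinox/solstice day varies by year): March 20 to June 20
June 14 falls within the Spring window

Spring


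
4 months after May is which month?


May is month 5
5 + 4 = 9

September


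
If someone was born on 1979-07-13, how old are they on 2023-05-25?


Birth: 1979-07-13
Reference: 2023-05-25
Year difference: 2023 - 1979 = 44
Birthday not yet reached in 2023, subtract 1

43 years old


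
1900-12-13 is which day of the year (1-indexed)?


Date: December 13, 1900
Days in months 1 through 11: 334
Plus 13 days in December

Day of year: 347


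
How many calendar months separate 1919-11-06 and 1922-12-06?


From November 1919 to December 1922
3 years * 12 = 36 months, plus 1 month = 37

37 months


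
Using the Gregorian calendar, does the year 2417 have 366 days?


Gregorian leap year rule: divisible by 4, but not by 100, unless also by 400.
2417 is not divisible by 4 -> not a leap year

No


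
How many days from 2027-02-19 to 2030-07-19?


From 2027-02-19 to 2030-07-19
2027-02-19: days before February = 31; day of year = 31 + 19 = 50
2030-07-19: days before July = 31 + 28 + 31 + 30 + 31 + 30 = 181 (2030 is not a leap year); day of year = 181 + 19 = 200
Rest of 2027: 365 - 50 = 315
Full years 2028 (366), 2029 (365): 731
Total = 315 + 731 + 200 = 1246

1246 days


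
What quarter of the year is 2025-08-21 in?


Month: August (month 8)
Q1: Jan-Mar, Q2: Apr-Jun, Q3: Jul-Sep, Q4: Oct-Dec

Q3


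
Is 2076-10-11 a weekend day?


Anchor: Jan 1, 2076. With p = 2076 - 1 = 2075: (p + p//4 - p//100 + p//400) mod 7 = (2075 + 518 - 20 + 5) mod 7 = 2578 mod 7 = 2 -> Wednesday (Mon=0 ... Sun=6)
Day of year: 285; offset = 284
Weekday index = (2 + 284) mod 7 = 6 -> Sunday
Weekend days: Saturday, Sunday

Yes


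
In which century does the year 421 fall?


Century = (year - 1) // 100 + 1
= (421 - 1) // 100 + 1
= 420 // 100 + 1
= 4 + 1

5th century


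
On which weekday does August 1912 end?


August 1912 has 31 days
Anchor: Jan 1, 1912. With p = 1912 - 1 = 1911: (p + p//4 - p//100 + p//400) mod 7 = (1911 + 477 - 19 + 4) mod 7 = 2373 mod 7 = 0 -> Monday (Mon=0 ... Sun=6)
Days before August (Jan-Jul): 213; August 1 index = (0 + 213) mod 7 = 3 -> Thursday
Last day offset: 31 - 1 = 30 days
Weekday index = (3 + 30) mod 7 = 5

Saturday, August 31


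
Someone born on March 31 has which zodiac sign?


Date: March 31
Conventional tropical zodiac dates: Aries from March 21 onward; Taurus starts April 20
March 31 falls within the Aries range

Aries


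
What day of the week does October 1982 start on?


Target: October 1, 1982
Anchor: Jan 1, 1982. With p = 1982 - 1 = 1981: (p + p//4 - p//100 + p//400) mod 7 = (1981 + 495 - 19 + 4) mod 7 = 2461 mod 7 = 4 -> Friday (Mon=0 ... Sun=6)
Days before October (Jan-Sep): 273 days
Weekday index = (4 + 273) mod 7 = 4

Friday


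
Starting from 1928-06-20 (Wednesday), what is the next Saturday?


Current: Wednesday
Target: Saturday
Days ahead: 3

Next Saturday: 1928-06-23


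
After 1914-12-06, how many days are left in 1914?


Day of year: 340 of 365
Remaining = 365 - 340

25 days


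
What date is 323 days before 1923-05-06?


Start: 1923-05-06, subtract 323 days
Back 6 days from May 6 reaches April 30, 1923 -> 317 left
April 1923 has 30 days -> back to March 31, 1923 -> 287 left
March 1923 has 31 days -> back to February 28, 1923 -> 256 left
February 1923 has 28 days -> back to January 31, 1923 -> 228 left
January 1923 has 31 days -> back to December 31, 1922 -> 197 left
December 1922 has 31 days -> back to November 30, 1922 -> 166 left
November 1922 has 30 days -> back to October 31, 1922 -> 136 left
October 1922 has 31 days -> back to September 30, 1922 -> 105 left
September 1922 has 30 days -> back to August 31, 1922 -> 75 left
August 1922 has 31 days -> back to July 31, 1922 -> 44 left
July 1922 has 31 days -> back to June 30, 1922 -> 13 left
June 1922: 30 - 13 = 17 -> lands on June 17

Result: 1922-06-17


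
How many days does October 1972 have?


October 1972

31 days


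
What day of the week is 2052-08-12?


Date: August 12, 2052
Anchor: Jan 1, 2052. With p = 2052 - 1 = 2051: (p + p//4 - p//100 + p//400) mod 7 = (2051 + 512 - 20 + 5) mod 7 = 2548 mod 7 = 0 -> Monday (Mon=0 ... Sun=6)
Days before August (Jan-Jul): 213; offset = 213 + 12 - 1 = 224
Weekday index = (0 + 224) mod 7 = 0

Day of the week: Monday


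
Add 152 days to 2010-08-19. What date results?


Start: 2010-08-19, add 152 days
August 2010 has 31 days: 31 - 19 = 12 days to August 31 -> 140 left
September 2010 has 30 days -> 110 left
October 2010 has 31 days -> 79 left
November 2010 has 30 days -> 49 left
December 2010 has 31 days -> 18 left
January 2011: 18 <= 31 -> lands on January 18

Result: 2011-01-18


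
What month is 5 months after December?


December is month 12
12 + 5 = 17; wrap: 17 - 12 = 5

May


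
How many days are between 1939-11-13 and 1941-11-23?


From 1939-11-13 to 1941-11-23
1939-11-13: days before November = 31 + 28 + 31 + 30 + 31 + 30 + 31 + 31 + 30 + 31 = 304 (1939 is not a leap year); day of year = 304 + 13 = 317
1941-11-23: days before November = 31 + 28 + 31 + 30 + 31 + 30 + 31 + 31 + 30 + 31 = 304 (1941 is not a leap year); day of year = 304 + 23 = 327
Rest of 1939: 365 - 317 = 48
Full years 1940 (366): 366
Total = 48 + 366 + 327 = 741

741 days


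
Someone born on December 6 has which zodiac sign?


Date: December 6
Conventional tropical zodiac dates: Sagittarius from November 22 onward; Capricorn starts December 22
December 6 falls within the Sagittarius range

Sagittarius


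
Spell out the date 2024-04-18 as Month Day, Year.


ISO 2024-04-18 parses as year=2024, month=04, day=18
Month 4 -> April

April 18, 2024


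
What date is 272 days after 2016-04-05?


Start: 2016-04-05, add 272 days
April 2016 has 30 days: 30 - 5 = 25 days to April 30 -> 247 left
May 2016 has 31 days -> 216 left
June 2016 has 30 days -> 186 left
July 2016 has 31 days -> 155 left
August 2016 has 31 days -> 124 left
September 2016 has 30 days -> 94 left
October 2016 has 31 days -> 63 left
November 2016 has 30 days -> 33 left
December 2016 has 31 days -> 2 left
January 2017: 2 <= 31 -> lands on January 2

Result: 2017-01-02


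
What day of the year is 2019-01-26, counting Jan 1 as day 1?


Date: January 26, 2019
No months before January
Plus 26 days in January

Day of year: 26


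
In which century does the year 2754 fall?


Century = (year - 1) // 100 + 1
= (2754 - 1) // 100 + 1
= 2753 // 100 + 1
= 27 + 1

28th century


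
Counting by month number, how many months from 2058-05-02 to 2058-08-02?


From May 2058 to August 2058
0 years * 12 = 0 months, plus 3 months = 3

3 months


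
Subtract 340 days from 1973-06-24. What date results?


Start: 1973-06-24, subtract 340 days
Back 24 days from June 24 reaches May 31, 1973 -> 316 left
May 1973 has 31 days -> back to April 30, 1973 -> 285 left
April 1973 has 30 days -> back to March 31, 1973 -> 255 left
March 1973 has 31 days -> back to February 28, 1973 -> 224 left
February 1973 has 28 days -> back to January 31, 1973 -> 196 left
January 1973 has 31 days -> back to December 31, 1972 -> 165 left
December 1972 has 31 days -> back to November 30, 1972 -> 134 left
November 1972 has 30 days -> back to October 31, 1972 -> 104 left
October 1972 has 31 days -> back to September 30, 1972 -> 73 left
September 1972 has 30 days -> back to August 31, 1972 -> 43 left
August 1972 has 31 days -> back to July 31, 1972 -> 12 left
July 1972: 31 - 12 = 19 -> lands on July 19

Result: 1972-07-19


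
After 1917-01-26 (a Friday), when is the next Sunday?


Current: Friday
Target: Sunday
Days ahead: 2

Next Sunday: 1917-01-28


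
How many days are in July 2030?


July 2030

31 days


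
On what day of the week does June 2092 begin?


Target: June 1, 2092
Anchor: Jan 1, 2092. With p = 2092 - 1 = 2091: (p + p//4 - p//100 + p//400) mod 7 = (2091 + 522 - 20 + 5) mod 7 = 2598 mod 7 = 1 -> Tuesday (Mon=0 ... Sun=6)
Days before June (Jan-May): 152 days
Weekday index = (1 + 152) mod 7 = 6

Sunday


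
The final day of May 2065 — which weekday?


May 2065 has 31 days
Anchor: Jan 1, 2065. With p = 2065 - 1 = 2064: (p + p//4 - p//100 + p//400) mod 7 = (2064 + 516 - 20 + 5) mod 7 = 2565 mod 7 = 3 -> Thursday (Mon=0 ... Sun=6)
Days before May (Jan-Apr): 120; May 1 index = (3 + 120) mod 7 = 4 -> Friday
Last day offset: 31 - 1 = 30 days
Weekday index = (4 + 30) mod 7 = 6

Sunday, May 31


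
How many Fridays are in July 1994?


July 1994 has 31 days
Anchor: Jan 1, 1994. With p = 1994 - 1 = 1993: (p + p//4 - p//100 + p//400) mod 7 = (1993 + 498 - 19 + 4) mod 7 = 2476 mod 7 = 5 -> Saturday (Mon=0 ... Sun=6)
Days before July (Jan-Jun): 181; July 1 index = (5 + 181) mod 7 = 4 -> Friday
First Friday is July 1
Fridays: 1, 8, 15, 22, 29

5 Fridays


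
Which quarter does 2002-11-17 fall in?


Month: November (month 11)
Q1: Jan-Mar, Q2: Apr-Jun, Q3: Jul-Sep, Q4: Oct-Dec

Q4


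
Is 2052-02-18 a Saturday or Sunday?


Anchor: Jan 1, 2052. With p = 2052 - 1 = 2051: (p + p//4 - p//100 + p//400) mod 7 = (2051 + 512 - 20 + 5) mod 7 = 2548 mod 7 = 0 -> Monday (Mon=0 ... Sun=6)
Day of year: 49; offset = 48
Weekday index = (0 + 48) mod 7 = 6 -> Sunday
Weekend days: Saturday, Sunday

Yes


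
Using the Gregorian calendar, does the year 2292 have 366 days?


Gregorian leap year rule: divisible by 4, but not by 100, unless also by 400.
2292 is divisible by 4 but not 100 -> leap year

Yes


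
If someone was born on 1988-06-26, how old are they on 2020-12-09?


Birth: 1988-06-26
Reference: 2020-12-09
Year difference: 2020 - 1988 = 32

32 years old


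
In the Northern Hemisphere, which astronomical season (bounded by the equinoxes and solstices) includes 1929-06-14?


Date: June 14
Astronomical Spring (approx.; exact equinox/solstice day varies by year): March 20 to June 20
June 14 falls within the Spring window

Spring


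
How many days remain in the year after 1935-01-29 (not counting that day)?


Day of year: 29 of 365
Remaining = 365 - 29

336 days


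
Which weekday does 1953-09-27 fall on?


Date: September 27, 1953
Anchor: Jan 1, 1953. With p = 1953 - 1 = 1952: (p + p//4 - p//100 + p//400) mod 7 = (1952 + 488 - 19 + 4) mod 7 = 2425 mod 7 = 3 -> Thursday (Mon=0 ... Sun=6)
Days before September (Jan-Aug): 243; offset = 243 + 27 - 1 = 269
Weekday index = (3 + 269) mod 7 = 6

Day of the week: Sunday


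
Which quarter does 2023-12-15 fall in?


Month: December (month 12)
Q1: Jan-Mar, Q2: Apr-Jun, Q3: Jul-Sep, Q4: Oct-Dec

Q4


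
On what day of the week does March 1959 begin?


Target: March 1, 1959
Anchor: Jan 1, 1959. With p = 1959 - 1 = 1958: (p + p//4 - p//100 + p//400) mod 7 = (1958 + 489 - 19 + 4) mod 7 = 2432 mod 7 = 3 -> Thursday (Mon=0 ... Sun=6)
Days before March (Jan-Feb): 59 days
Weekday index = (3 + 59) mod 7 = 6

Sunday


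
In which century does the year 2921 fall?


Century = (year - 1) // 100 + 1
= (2921 - 1) // 100 + 1
= 2920 // 100 + 1
= 29 + 1

30th century


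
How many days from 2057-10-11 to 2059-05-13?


From 2057-10-11 to 2059-05-13
2057-10-11: days before October = 31 + 28 + 31 + 30 + 31 + 30 + 31 + 31 + 30 = 273 (2057 is not a leap year); day of year = 273 + 11 = 284
2059-05-13: days before May = 31 + 28 + 31 + 30 = 120 (2059 is not a leap year); day of year = 120 + 13 = 133
Rest of 2057: 365 - 284 = 81
Full years 2058 (365): 365
Total = 81 + 365 + 133 = 579

579 days


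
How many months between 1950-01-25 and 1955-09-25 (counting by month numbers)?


From January 1950 to September 1955
5 years * 12 = 60 months, plus 8 months = 68

68 months


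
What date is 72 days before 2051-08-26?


Start: 2051-08-26, subtract 72 days
Back 26 days from August 26 reaches July 31, 2051 -> 46 left
July 2051 has 31 days -> back to June 30, 2051 -> 15 left
June 2051: 30 - 15 = 15 -> lands on June 15

Result: 2051-06-15


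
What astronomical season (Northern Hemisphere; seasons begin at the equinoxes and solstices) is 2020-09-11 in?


Date: September 11
Astronomical Summer (approx.; exact equinox/solstice day varies by year): June 21 to September 21
September 11 falls within the Summer window

Summer


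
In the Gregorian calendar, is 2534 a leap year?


Gregorian leap year rule: divisible by 4, but not by 100, unless also by 400.
2534 is not divisible by 4 -> not a leap year

No


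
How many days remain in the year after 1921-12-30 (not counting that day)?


Day of year: 364 of 365
Remaining = 365 - 364

1 day


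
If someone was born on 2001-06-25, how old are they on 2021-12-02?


Birth: 2001-06-25
Reference: 2021-12-02
Year difference: 2021 - 2001 = 20

20 years old


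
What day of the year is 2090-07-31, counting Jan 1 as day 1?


Date: July 31, 2090
Days in months 1 through 6: 181
Plus 31 days in July

Day of year: 212


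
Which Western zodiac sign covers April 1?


Date: April 1
Conventional tropical zodiac dates: Aries from March 21 onward; Taurus starts April 20
April 1 falls within the Aries range

Aries


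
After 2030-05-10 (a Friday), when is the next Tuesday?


Current: Friday
Target: Tuesday
Days ahead: 4

Next Tuesday: 2030-05-14


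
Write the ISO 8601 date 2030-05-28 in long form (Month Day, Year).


ISO 2030-05-28 parses as year=2030, month=05, day=28
Month 5 -> May

May 28, 2030


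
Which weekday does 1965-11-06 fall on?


Date: November 6, 1965
Anchor: Jan 1, 1965. With p = 1965 - 1 = 1964: (p + p//4 - p//100 + p//400) mod 7 = (1964 + 491 - 19 + 4) mod 7 = 2440 mod 7 = 4 -> Friday (Mon=0 ... Sun=6)
Days before November (Jan-Oct): 304; offset = 304 + 6 - 1 = 309
Weekday index = (4 + 309) mod 7 = 5

Day of the week: Saturday


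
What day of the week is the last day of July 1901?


July 1901 has 31 days
Anchor: Jan 1, 1901. With p = 1901 - 1 = 1900: (p + p//4 - p//100 + p//400) mod 7 = (1900 + 475 - 19 + 4) mod 7 = 2360 mod 7 = 1 -> Tuesday (Mon=0 ... Sun=6)
Days before July (Jan-Jun): 181; July 1 index = (1 + 181) mod 7 = 0 -> Monday
Last day offset: 31 - 1 = 30 days
Weekday index = (0 + 30) mod 7 = 2

Wednesday, July 31


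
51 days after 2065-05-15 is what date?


Start: 2065-05-15, add 51 days
May 2065 has 31 days: 31 - 15 = 16 days to May 31 -> 35 left
June 2065 has 30 days -> 5 left
July 2065: 5 <= 31 -> lands on July 5

Result: 2065-07-05


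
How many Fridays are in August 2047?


August 2047 has 31 days
Anchor: Jan 1, 2047. With p = 2047 - 1 = 2046: (p + p//4 - p//100 + p//400) mod 7 = (2046 + 511 - 20 + 5) mod 7 = 2542 mod 7 = 1 -> Tuesday (Mon=0 ... Sun=6)
Days before August (Jan-Jul): 212; August 1 index = (1 + 212) mod 7 = 3 -> Thursday
First Friday is August 2
Fridays: 2, 9, 16, 23, 30

5 Fridays


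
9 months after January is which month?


January is month 1
1 + 9 = 10

October


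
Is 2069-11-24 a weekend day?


Anchor: Jan 1, 2069. With p = 2069 - 1 = 2068: (p + p//4 - p//100 + p//400) mod 7 = (2068 + 517 - 20 + 5) mod 7 = 2570 mod 7 = 1 -> Tuesday (Mon=0 ... Sun=6)
Day of year: 328; offset = 327
Weekday index = (1 + 327) mod 7 = 6 -> Sunday
Weekend days: Saturday, Sunday

Yes


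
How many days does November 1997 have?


November 1997

30 days


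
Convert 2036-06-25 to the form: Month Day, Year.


ISO 2036-06-25 parses as year=2036, month=06, day=25
Month 6 -> June

June 25, 2036


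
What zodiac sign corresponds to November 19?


Date: November 19
Conventional tropical zodiac dates: Scorpio from October 23 onward; Sagittarius starts November 22
November 19 falls within the Scorpio range

Scorpio


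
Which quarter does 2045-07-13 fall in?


Month: July (month 7)
Q1: Jan-Mar, Q2: Apr-Jun, Q3: Jul-Sep, Q4: Oct-Dec

Q3


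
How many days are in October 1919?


October 1919

31 days


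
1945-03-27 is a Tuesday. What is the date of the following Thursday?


Current: Tuesday
Target: Thursday
Days ahead: 2

Next Thursday: 1945-03-29


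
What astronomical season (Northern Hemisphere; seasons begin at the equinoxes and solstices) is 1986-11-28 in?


Date: November 28
Astronomical Autumn (approx.; exact equinox/solstice day varies by year): September 22 to December 20
November 28 falls within the Autumn window

Autumn
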